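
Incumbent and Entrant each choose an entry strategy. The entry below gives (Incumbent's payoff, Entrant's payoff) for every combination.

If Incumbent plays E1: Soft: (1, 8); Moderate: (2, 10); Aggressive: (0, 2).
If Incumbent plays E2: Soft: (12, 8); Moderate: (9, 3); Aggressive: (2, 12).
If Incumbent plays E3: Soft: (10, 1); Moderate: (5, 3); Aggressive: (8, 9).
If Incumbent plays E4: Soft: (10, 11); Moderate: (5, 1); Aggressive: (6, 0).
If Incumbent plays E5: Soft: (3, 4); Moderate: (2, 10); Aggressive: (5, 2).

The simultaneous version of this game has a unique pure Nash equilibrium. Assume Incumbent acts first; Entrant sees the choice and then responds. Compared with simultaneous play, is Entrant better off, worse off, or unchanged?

better off

Work backward from Entrant's decision.
- E1: Entrant compares 8, 10, 2 and picks Moderate; Incumbent would get 2.
- E2: Entrant compares 8, 3, 12 and picks Aggressive; Incumbent would get 2.
- E3: Entrant compares 1, 3, 9 and picks Aggressive; Incumbent would get 8.
- E4: Entrant compares 11, 1, 0 and picks Soft; Incumbent would get 10.
- E5: Entrant compares 4, 10, 2 and picks Moderate; Incumbent would get 2.
Maximizing over 2, 2, 8, 10, 2, Incumbent chooses E4. Subgame-perfect outcome: (E4, Soft) with payoffs (10, 11).
Under simultaneous play:
Incumbent's best replies: Soft→E2; Moderate→E2; Aggressive→E3.
Entrant's best replies: E1→Moderate; E2→Aggressive; E3→Aggressive; E4→Soft; E5→Moderate.
The unique mutual best reply is (E3, Aggressive), giving (8, 9).
Entrant earns 11 sequentially versus 9 at the Nash outcome: better off.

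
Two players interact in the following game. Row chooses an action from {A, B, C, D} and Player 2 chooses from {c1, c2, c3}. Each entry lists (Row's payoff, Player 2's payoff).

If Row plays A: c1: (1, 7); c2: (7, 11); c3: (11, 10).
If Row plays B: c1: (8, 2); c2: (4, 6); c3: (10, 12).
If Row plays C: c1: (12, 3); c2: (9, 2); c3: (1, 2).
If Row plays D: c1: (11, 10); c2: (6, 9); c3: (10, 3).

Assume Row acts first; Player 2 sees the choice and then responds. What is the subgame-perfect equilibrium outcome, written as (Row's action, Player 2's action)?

Work backward from Player 2's decision.
- A: BR = c2, leader payoff 7.
- B: BR = c3, leader payoff 10.
- C: BR = c1, leader payoff 12.
- D: BR = c1, leader payoff 11.
Row's induced payoffs are 7, 10, 12, 11, so Row commits to C. Subgame-perfect outcome: (C, c1) with payoffs (12, 3).

(C, c1)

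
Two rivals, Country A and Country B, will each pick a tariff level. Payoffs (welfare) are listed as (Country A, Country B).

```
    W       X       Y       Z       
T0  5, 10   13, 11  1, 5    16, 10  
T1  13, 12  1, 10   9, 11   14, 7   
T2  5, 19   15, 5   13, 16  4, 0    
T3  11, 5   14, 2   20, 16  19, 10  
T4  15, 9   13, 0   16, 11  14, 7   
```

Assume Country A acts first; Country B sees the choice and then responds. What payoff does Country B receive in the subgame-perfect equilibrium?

16

Country B best-responds to each possible Country A move:
- T0: BR = X, leader payoff 13.
- T1: BR = W, leader payoff 13.
- T2: BR = W, leader payoff 5.
- T3: BR = Y, leader payoff 20.
- T4: BR = Y, leader payoff 16.
Among 13, 13, 5, 20, 16, the best is 20 at T3. Subgame-perfect outcome: (T3, Y) with payoffs (20, 16).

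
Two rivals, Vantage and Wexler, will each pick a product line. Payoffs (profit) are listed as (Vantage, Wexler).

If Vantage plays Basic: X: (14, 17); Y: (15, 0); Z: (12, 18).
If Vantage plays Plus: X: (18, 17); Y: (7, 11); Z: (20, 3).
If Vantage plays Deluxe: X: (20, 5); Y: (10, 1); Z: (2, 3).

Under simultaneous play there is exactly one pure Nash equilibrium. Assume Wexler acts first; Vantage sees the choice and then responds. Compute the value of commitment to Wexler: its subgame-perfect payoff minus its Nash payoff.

Vantage best-responds to each possible Wexler move:
- X: BR = Deluxe, leader payoff 5.
- Y: BR = Basic, leader payoff 0.
- Z: BR = Plus, leader payoff 3.
Maximizing over 5, 0, 3, Wexler chooses X. Subgame-perfect outcome: (Deluxe, X) with payoffs (20, 5).
Under simultaneous play:
Vantage's best replies: X→Deluxe; Y→Basic; Z→Plus.
Wexler's best replies: Basic→Z; Plus→X; Deluxe→X.
The unique mutual best reply is (Deluxe, X), giving (20, 5).
Wexler's commitment gain: 5 − 5 = 0.

0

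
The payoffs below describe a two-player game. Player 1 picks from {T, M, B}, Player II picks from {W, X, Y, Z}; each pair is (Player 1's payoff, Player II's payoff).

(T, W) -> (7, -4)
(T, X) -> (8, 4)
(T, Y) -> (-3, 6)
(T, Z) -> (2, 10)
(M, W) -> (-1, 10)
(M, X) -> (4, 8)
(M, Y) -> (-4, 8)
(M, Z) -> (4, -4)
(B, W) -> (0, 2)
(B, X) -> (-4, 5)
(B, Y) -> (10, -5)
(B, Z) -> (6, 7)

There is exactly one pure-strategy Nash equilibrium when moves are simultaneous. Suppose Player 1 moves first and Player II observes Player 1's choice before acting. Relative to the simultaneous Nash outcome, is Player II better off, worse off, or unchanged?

Solve by backward induction (Player 1 leads).
- T → Player II plays Z (best of -4, 4, 6, 10); Player 1 gets 2.
- M → Player II plays W (best of 10, 8, 8, -4); Player 1 gets -1.
- B → Player II plays Z (best of 2, 5, -5, 7); Player 1 gets 6.
Among 2, -1, 6, the best is 6 at B. Subgame-perfect outcome: (B, Z) with payoffs (6, 7).
For the simultaneous game, intersect best replies.
Player 1's best replies: W→T; X→T; Y→B; Z→B.
Player II's best replies: T→Z; M→W; B→Z.
Only (B, Z) has each player best-responding; Nash payoffs (6, 7).
Player II earns 7 sequentially versus 7 at the Nash outcome: unchanged.

unchanged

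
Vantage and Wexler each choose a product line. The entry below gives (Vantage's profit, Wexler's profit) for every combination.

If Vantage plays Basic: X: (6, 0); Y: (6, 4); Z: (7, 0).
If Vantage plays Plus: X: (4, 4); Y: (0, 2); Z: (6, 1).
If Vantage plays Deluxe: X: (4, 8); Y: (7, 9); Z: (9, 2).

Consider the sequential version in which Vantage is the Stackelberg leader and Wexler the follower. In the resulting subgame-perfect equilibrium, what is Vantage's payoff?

Work backward from Wexler's decision.
- Basic: Wexler compares 0, 4, 0 and picks Y; Vantage would get 6.
- Plus: Wexler compares 4, 2, 1 and picks X; Vantage would get 4.
- Deluxe: Wexler compares 8, 9, 2 and picks Y; Vantage would get 7.
Vantage's induced payoffs are 6, 4, 7, so Vantage commits to Deluxe. Subgame-perfect outcome: (Deluxe, Y) with payoffs (7, 9).

7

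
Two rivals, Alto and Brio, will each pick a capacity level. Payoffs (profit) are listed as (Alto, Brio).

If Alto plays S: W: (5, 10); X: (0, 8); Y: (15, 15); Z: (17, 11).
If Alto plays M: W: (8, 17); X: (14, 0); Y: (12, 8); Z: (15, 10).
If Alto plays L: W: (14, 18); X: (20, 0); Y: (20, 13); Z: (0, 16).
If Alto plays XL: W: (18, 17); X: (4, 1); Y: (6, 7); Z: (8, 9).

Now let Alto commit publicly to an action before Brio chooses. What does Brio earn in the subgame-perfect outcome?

Solve by backward induction (Alto leads).
- S: Brio compares 10, 8, 15, 11 and picks Y; Alto would get 15.
- M: Brio compares 17, 0, 8, 10 and picks W; Alto would get 8.
- L: Brio compares 18, 0, 13, 16 and picks W; Alto would get 14.
- XL: Brio compares 17, 1, 7, 9 and picks W; Alto would get 18.
Maximizing over 15, 8, 14, 18, Alto chooses XL. Subgame-perfect outcome: (XL, W) with payoffs (18, 17).

17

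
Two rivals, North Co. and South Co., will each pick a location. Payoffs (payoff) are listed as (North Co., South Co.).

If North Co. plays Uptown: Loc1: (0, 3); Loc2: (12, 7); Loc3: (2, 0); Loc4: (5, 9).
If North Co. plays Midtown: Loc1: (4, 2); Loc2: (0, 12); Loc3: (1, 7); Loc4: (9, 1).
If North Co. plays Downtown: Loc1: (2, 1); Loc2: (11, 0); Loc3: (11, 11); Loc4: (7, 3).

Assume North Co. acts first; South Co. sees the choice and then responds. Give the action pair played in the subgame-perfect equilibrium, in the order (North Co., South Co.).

Solve by backward induction (North Co. leads).
- Uptown → South Co. plays Loc4 (best of 3, 7, 0, 9); North Co. gets 5.
- Midtown → South Co. plays Loc2 (best of 2, 12, 7, 1); North Co. gets 0.
- Downtown → South Co. plays Loc3 (best of 1, 0, 11, 3); North Co. gets 11.
North Co.'s induced payoffs are 5, 0, 11, so North Co. commits to Downtown. Subgame-perfect outcome: (Downtown, Loc3) with payoffs (11, 11).

(Downtown, Loc3)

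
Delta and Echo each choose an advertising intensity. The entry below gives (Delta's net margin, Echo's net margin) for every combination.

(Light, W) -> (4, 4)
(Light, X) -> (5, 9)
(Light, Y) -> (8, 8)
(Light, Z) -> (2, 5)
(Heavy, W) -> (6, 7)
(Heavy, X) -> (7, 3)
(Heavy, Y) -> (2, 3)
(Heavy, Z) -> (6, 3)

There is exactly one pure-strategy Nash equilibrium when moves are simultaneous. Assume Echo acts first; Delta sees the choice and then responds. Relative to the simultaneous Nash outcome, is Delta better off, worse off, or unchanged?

Delta best-responds to each possible Echo move:
- W → Delta plays Heavy (best of 4, 6); Echo gets 7.
- X → Delta plays Heavy (best of 5, 7); Echo gets 3.
- Y → Delta plays Light (best of 8, 2); Echo gets 8.
- Z → Delta plays Heavy (best of 2, 6); Echo gets 3.
Among 7, 3, 8, 3, the best is 8 at Y. Subgame-perfect outcome: (Light, Y) with payoffs (8, 8).
Now find the simultaneous Nash equilibrium.
Delta's best replies: W→Heavy; X→Heavy; Y→Light; Z→Heavy.
Echo's best replies: Light→X; Heavy→W.
The unique mutual best reply is (Heavy, W), giving (6, 7).
Delta earns 8 sequentially versus 6 at the Nash outcome: better off.

better off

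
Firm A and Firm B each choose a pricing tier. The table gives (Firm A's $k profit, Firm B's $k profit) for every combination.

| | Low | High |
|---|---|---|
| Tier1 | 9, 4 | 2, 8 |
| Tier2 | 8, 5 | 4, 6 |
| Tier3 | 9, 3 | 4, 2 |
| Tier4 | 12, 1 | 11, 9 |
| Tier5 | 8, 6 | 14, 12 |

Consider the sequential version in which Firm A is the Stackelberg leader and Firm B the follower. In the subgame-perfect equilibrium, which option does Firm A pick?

Backward induction with Firm A moving first.
- Tier1: BR = High, leader payoff 2.
- Tier2: BR = High, leader payoff 4.
- Tier3: BR = Low, leader payoff 9.
- Tier4: BR = High, leader payoff 11.
- Tier5: BR = High, leader payoff 14.
Among 2, 4, 9, 11, 14, the best is 14 at Tier5. Subgame-perfect outcome: (Tier5, High) with payoffs (14, 12).

Tier5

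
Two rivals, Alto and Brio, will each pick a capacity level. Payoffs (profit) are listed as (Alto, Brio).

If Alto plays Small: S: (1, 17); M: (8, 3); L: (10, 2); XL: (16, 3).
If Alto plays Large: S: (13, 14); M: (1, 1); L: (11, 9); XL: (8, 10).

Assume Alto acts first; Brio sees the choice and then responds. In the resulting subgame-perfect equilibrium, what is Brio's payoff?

Work backward from Brio's decision.
- Small → Brio plays S (best of 17, 3, 2, 3); Alto gets 1.
- Large → Brio plays S (best of 14, 1, 9, 10); Alto gets 13.
Maximizing over 1, 13, Alto chooses Large. Subgame-perfect outcome: (Large, S) with payoffs (13, 14).

14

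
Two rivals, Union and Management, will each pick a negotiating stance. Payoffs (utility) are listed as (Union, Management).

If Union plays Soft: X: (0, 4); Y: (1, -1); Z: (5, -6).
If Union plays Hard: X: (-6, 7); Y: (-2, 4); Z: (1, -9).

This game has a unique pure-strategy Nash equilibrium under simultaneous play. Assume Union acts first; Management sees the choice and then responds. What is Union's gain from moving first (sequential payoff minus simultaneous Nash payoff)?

0

Work backward from Management's decision.
- Soft → Management plays X (best of 4, -1, -6); Union gets 0.
- Hard → Management plays X (best of 7, 4, -9); Union gets -6.
Maximizing over 0, -6, Union chooses Soft. Subgame-perfect outcome: (Soft, X) with payoffs (0, 4).
For the simultaneous game, intersect best replies.
Union's best replies: X→Soft; Y→Soft; Z→Soft.
Management's best replies: Soft→X; Hard→X.
The unique mutual best reply is (Soft, X), giving (0, 4).
Union's commitment gain: 0 − 0 = 0.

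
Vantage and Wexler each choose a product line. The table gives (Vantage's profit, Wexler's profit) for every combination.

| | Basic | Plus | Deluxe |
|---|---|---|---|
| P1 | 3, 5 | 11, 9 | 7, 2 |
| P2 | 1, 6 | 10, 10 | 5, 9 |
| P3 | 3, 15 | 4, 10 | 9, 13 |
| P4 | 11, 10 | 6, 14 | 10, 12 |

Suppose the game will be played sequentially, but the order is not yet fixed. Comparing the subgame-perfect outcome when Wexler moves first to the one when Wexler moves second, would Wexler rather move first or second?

If Vantage leads: Wexler's best replies are P1→Plus, P2→Plus, P3→Basic, P4→Plus; Vantage's induced payoffs 11, 10, 3, 6; outcome (P1, Plus), payoffs (11, 9).
If Wexler leads: Vantage's best replies are Basic→P4, Plus→P1, Deluxe→P4; Wexler's induced payoffs 10, 9, 12; outcome (P4, Deluxe), payoffs (10, 12).
Wexler gets 12 moving first and 9 moving second, so Wexler prefers to move first.

first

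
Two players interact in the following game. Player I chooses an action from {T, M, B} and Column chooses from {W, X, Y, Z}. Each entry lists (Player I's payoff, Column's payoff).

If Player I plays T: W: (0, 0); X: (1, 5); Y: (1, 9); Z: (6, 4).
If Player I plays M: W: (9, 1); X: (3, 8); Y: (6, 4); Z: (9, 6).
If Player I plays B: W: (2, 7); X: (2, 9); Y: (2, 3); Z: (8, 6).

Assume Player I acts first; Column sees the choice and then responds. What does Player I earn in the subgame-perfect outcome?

3

Solve by backward induction (Player I leads).
- T: BR = Y, leader payoff 1.
- M: BR = X, leader payoff 3.
- B: BR = X, leader payoff 2.
Maximizing over 1, 3, 2, Player I chooses M. Subgame-perfect outcome: (M, X) with payoffs (3, 8).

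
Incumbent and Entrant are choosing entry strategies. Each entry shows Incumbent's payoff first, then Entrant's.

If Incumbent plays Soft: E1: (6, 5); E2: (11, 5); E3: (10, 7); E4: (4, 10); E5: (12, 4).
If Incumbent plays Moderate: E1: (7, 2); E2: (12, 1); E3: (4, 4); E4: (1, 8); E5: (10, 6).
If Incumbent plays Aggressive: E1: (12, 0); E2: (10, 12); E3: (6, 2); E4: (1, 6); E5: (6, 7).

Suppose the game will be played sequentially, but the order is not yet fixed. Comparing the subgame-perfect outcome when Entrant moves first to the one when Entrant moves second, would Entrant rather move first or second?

If Incumbent leads: Entrant's best replies are Soft→E4, Moderate→E4, Aggressive→E2; Incumbent's induced payoffs 4, 1, 10; outcome (Aggressive, E2), payoffs (10, 12).
If Entrant leads: Incumbent's best replies are E1→Aggressive, E2→Moderate, E3→Soft, E4→Soft, E5→Soft; Entrant's induced payoffs 0, 1, 7, 10, 4; outcome (Soft, E4), payoffs (4, 10).
Entrant gets 10 moving first and 12 moving second, so Entrant prefers to move second.

second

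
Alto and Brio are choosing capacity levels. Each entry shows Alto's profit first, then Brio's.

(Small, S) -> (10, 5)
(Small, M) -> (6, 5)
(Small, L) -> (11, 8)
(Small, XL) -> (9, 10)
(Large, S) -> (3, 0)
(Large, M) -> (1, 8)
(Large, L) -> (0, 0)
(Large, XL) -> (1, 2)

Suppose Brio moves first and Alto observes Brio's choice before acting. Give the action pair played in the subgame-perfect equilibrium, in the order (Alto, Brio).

(Small, XL)

Alto best-responds to each possible Brio move:
- S: BR = Small, leader payoff 5.
- M: BR = Small, leader payoff 5.
- L: BR = Small, leader payoff 8.
- XL: BR = Small, leader payoff 10.
Brio's induced payoffs are 5, 5, 8, 10, so Brio commits to XL. Subgame-perfect outcome: (Small, XL) with payoffs (9, 10).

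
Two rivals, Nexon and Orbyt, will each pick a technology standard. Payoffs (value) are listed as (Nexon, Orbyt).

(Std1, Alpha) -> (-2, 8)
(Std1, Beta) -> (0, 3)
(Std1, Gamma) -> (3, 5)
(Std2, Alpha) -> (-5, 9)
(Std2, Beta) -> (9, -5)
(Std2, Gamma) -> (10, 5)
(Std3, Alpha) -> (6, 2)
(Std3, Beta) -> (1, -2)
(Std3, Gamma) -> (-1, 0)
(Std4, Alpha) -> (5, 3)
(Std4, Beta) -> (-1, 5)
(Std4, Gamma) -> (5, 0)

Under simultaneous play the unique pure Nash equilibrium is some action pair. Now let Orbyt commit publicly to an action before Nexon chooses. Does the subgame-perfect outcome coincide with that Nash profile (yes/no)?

Work backward from Nexon's decision.
- Alpha: Nexon compares -2, -5, 6, 5 and picks Std3; Orbyt would get 2.
- Beta: Nexon compares 0, 9, 1, -1 and picks Std2; Orbyt would get -5.
- Gamma: Nexon compares 3, 10, -1, 5 and picks Std2; Orbyt would get 5.
Maximizing over 2, -5, 5, Orbyt chooses Gamma. Subgame-perfect outcome: (Std2, Gamma) with payoffs (10, 5).
For the simultaneous game, intersect best replies.
Nexon's best replies: Alpha→Std3; Beta→Std2; Gamma→Std2.
Orbyt's best replies: Std1→Alpha; Std2→Alpha; Std3→Alpha; Std4→Beta.
Only (Std3, Alpha) has each player best-responding; Nash payoffs (6, 2).
Sequential outcome (Std2, Gamma) differs from the Nash profile (Std3, Alpha).

no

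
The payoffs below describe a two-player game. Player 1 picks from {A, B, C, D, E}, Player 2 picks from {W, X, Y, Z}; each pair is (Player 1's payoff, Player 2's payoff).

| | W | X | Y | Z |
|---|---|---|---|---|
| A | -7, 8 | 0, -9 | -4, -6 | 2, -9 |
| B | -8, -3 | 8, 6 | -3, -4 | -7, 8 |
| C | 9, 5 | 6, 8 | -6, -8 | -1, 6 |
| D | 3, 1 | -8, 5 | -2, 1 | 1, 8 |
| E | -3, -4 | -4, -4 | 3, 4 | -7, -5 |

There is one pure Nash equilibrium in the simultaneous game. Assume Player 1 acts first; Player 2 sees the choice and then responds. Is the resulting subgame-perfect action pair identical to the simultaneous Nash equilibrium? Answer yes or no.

no

Solve by backward induction (Player 1 leads).
- A → Player 2 plays W (best of 8, -9, -6, -9); Player 1 gets -7.
- B → Player 2 plays Z (best of -3, 6, -4, 8); Player 1 gets -7.
- C → Player 2 plays X (best of 5, 8, -8, 6); Player 1 gets 6.
- D → Player 2 plays Z (best of 1, 5, 1, 8); Player 1 gets 1.
- E → Player 2 plays Y (best of -4, -4, 4, -5); Player 1 gets 3.
Player 1's induced payoffs are -7, -7, 6, 1, 3, so Player 1 commits to C. Subgame-perfect outcome: (C, X) with payoffs (6, 8).
Under simultaneous play:
Player 1's best replies: W→C; X→B; Y→E; Z→A.
Player 2's best replies: A→W; B→Z; C→X; D→Z; E→Y.
Only (E, Y) has each player best-responding; Nash payoffs (3, 4).
Sequential outcome (C, X) differs from the Nash profile (E, Y).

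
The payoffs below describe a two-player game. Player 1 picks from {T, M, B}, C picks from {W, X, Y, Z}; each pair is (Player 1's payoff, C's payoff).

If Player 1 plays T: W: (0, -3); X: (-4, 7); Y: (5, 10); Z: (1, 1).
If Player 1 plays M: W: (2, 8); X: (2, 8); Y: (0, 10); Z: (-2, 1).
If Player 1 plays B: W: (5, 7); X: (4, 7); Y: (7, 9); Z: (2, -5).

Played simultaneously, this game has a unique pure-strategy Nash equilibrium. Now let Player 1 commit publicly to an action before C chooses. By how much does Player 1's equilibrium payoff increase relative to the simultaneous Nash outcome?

Backward induction with Player 1 moving first.
- T → C plays Y (best of -3, 7, 10, 1); Player 1 gets 5.
- M → C plays Y (best of 8, 8, 10, 1); Player 1 gets 0.
- B → C plays Y (best of 7, 7, 9, -5); Player 1 gets 7.
Maximizing over 5, 0, 7, Player 1 chooses B. Subgame-perfect outcome: (B, Y) with payoffs (7, 9).
Under simultaneous play:
Player 1's best replies: W→B; X→B; Y→B; Z→B.
C's best replies: T→Y; M→Y; B→Y.
Only (B, Y) has each player best-responding; Nash payoffs (7, 9).
Player 1's commitment gain: 7 − 7 = 0.

0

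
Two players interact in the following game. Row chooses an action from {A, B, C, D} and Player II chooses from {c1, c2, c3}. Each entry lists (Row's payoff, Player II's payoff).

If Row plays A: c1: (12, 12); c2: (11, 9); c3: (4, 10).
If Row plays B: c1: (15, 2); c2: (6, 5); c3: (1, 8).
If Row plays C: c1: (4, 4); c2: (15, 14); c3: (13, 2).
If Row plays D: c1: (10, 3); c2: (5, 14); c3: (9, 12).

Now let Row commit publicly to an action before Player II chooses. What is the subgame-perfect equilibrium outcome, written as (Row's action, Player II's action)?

(C, c2)

Work backward from Player II's decision.
- A: Player II compares 12, 9, 10 and picks c1; Row would get 12.
- B: Player II compares 2, 5, 8 and picks c3; Row would get 1.
- C: Player II compares 4, 14, 2 and picks c2; Row would get 15.
- D: Player II compares 3, 14, 12 and picks c2; Row would get 5.
Among 12, 1, 15, 5, the best is 15 at C. Subgame-perfect outcome: (C, c2) with payoffs (15, 14).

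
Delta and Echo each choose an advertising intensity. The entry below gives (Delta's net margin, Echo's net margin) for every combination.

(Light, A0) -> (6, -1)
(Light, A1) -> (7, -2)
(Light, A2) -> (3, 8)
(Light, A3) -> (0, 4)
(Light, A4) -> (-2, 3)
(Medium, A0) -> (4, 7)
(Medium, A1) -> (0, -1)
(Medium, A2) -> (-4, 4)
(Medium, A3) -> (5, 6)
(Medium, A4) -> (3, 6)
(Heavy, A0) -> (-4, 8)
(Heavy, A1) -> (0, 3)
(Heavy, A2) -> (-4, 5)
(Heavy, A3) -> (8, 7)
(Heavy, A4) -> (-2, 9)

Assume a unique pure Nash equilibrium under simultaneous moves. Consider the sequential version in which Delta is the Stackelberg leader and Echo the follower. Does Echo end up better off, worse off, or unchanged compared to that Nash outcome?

Work backward from Echo's decision.
- Light → Echo plays A2 (best of -1, -2, 8, 4, 3); Delta gets 3.
- Medium → Echo plays A0 (best of 7, -1, 4, 6, 6); Delta gets 4.
- Heavy → Echo plays A4 (best of 8, 3, 5, 7, 9); Delta gets -2.
Maximizing over 3, 4, -2, Delta chooses Medium. Subgame-perfect outcome: (Medium, A0) with payoffs (4, 7).
Now find the simultaneous Nash equilibrium.
Delta's best replies: A0→Light; A1→Light; A2→Light; A3→Heavy; A4→Medium.
Echo's best replies: Light→A2; Medium→A0; Heavy→A4.
Only (Light, A2) has each player best-responding; Nash payoffs (3, 8).
Echo earns 7 sequentially versus 8 at the Nash outcome: worse off.

worse off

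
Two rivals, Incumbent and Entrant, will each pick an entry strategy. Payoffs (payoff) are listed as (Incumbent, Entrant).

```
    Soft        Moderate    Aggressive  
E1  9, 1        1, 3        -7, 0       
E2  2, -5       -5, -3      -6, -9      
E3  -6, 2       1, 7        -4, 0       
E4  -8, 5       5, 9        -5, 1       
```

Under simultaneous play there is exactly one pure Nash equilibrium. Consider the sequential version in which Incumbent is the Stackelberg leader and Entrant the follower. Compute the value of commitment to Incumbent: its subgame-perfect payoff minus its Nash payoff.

0

Work backward from Entrant's decision.
- E1 → Entrant plays Moderate (best of 1, 3, 0); Incumbent gets 1.
- E2 → Entrant plays Moderate (best of -5, -3, -9); Incumbent gets -5.
- E3 → Entrant plays Moderate (best of 2, 7, 0); Incumbent gets 1.
- E4 → Entrant plays Moderate (best of 5, 9, 1); Incumbent gets 5.
Among 1, -5, 1, 5, the best is 5 at E4. Subgame-perfect outcome: (E4, Moderate) with payoffs (5, 9).
For the simultaneous game, intersect best replies.
Incumbent's best replies: Soft→E1; Moderate→E4; Aggressive→E3.
Entrant's best replies: E1→Moderate; E2→Moderate; E3→Moderate; E4→Moderate.
The unique mutual best reply is (E4, Moderate), giving (5, 9).
Incumbent's commitment gain: 5 − 5 = 0.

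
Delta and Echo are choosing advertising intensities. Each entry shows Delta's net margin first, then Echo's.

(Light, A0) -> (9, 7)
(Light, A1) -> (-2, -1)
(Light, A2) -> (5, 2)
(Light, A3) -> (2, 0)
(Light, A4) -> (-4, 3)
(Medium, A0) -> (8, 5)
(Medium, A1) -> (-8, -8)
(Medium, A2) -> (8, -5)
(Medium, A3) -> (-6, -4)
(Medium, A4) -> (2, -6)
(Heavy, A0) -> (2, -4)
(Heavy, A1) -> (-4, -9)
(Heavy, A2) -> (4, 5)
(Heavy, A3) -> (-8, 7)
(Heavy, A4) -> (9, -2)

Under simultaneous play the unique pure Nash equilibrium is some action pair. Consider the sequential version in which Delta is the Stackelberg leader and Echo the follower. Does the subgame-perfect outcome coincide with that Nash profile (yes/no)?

Backward induction with Delta moving first.
- Light: Echo compares 7, -1, 2, 0, 3 and picks A0; Delta would get 9.
- Medium: Echo compares 5, -8, -5, -4, -6 and picks A0; Delta would get 8.
- Heavy: Echo compares -4, -9, 5, 7, -2 and picks A3; Delta would get -8.
Among 9, 8, -8, the best is 9 at Light. Subgame-perfect outcome: (Light, A0) with payoffs (9, 7).
Under simultaneous play:
Delta's best replies: A0→Light; A1→Light; A2→Medium; A3→Light; A4→Heavy.
Echo's best replies: Light→A0; Medium→A0; Heavy→A3.
Only (Light, A0) has each player best-responding; Nash payoffs (9, 7).
Sequential outcome (Light, A0) coincides with the Nash profile (Light, A0).

yes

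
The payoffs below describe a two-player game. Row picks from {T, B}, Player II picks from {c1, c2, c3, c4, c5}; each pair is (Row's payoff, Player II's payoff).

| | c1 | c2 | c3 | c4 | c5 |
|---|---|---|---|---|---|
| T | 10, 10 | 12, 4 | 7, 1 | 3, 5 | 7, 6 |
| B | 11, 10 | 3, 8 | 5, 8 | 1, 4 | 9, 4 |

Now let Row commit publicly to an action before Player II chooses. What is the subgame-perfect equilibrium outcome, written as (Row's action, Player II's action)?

Player II best-responds to each possible Row move:
- T → Player II plays c1 (best of 10, 4, 1, 5, 6); Row gets 10.
- B → Player II plays c1 (best of 10, 8, 8, 4, 4); Row gets 11.
Among 10, 11, the best is 11 at B. Subgame-perfect outcome: (B, c1) with payoffs (11, 10).

(B, c1)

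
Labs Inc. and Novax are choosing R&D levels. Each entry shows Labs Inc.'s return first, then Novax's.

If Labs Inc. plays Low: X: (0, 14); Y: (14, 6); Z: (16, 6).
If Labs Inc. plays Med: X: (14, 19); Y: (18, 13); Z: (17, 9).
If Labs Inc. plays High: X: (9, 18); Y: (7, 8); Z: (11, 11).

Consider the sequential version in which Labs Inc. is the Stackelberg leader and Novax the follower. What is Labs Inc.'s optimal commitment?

Med

Novax best-responds to each possible Labs Inc. move:
- Low: BR = X, leader payoff 0.
- Med: BR = X, leader payoff 14.
- High: BR = X, leader payoff 9.
Maximizing over 0, 14, 9, Labs Inc. chooses Med. Subgame-perfect outcome: (Med, X) with payoffs (14, 19).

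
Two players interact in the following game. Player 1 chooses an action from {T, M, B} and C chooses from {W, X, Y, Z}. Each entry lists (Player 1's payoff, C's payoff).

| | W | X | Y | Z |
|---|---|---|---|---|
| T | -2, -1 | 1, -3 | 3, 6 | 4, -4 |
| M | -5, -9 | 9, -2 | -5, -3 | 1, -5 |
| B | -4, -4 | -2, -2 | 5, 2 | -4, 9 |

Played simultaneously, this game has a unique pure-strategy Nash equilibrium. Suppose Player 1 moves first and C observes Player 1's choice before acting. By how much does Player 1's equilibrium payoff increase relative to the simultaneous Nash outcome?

0

Backward induction with Player 1 moving first.
- T → C plays Y (best of -1, -3, 6, -4); Player 1 gets 3.
- M → C plays X (best of -9, -2, -3, -5); Player 1 gets 9.
- B → C plays Z (best of -4, -2, 2, 9); Player 1 gets -4.
Player 1's induced payoffs are 3, 9, -4, so Player 1 commits to M. Subgame-perfect outcome: (M, X) with payoffs (9, -2).
Under simultaneous play:
Player 1's best replies: W→T; X→M; Y→B; Z→T.
C's best replies: T→Y; M→X; B→Z.
The unique mutual best reply is (M, X), giving (9, -2).
Player 1's commitment gain: 9 − 9 = 0.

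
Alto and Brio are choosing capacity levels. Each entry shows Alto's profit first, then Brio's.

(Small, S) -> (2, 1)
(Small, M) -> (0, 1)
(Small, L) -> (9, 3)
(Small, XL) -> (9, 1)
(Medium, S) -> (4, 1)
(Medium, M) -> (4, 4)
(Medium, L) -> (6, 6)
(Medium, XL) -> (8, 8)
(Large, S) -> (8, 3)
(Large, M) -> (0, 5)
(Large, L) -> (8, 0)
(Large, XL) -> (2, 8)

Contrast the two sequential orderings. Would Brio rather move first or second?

If Alto leads: Brio's best replies are Small→L, Medium→XL, Large→XL; Alto's induced payoffs 9, 8, 2; outcome (Small, L), payoffs (9, 3).
If Brio leads: Alto's best replies are S→Large, M→Medium, L→Small, XL→Small; Brio's induced payoffs 3, 4, 3, 1; outcome (Medium, M), payoffs (4, 4).
Brio gets 4 moving first and 3 moving second, so Brio prefers to move first.

first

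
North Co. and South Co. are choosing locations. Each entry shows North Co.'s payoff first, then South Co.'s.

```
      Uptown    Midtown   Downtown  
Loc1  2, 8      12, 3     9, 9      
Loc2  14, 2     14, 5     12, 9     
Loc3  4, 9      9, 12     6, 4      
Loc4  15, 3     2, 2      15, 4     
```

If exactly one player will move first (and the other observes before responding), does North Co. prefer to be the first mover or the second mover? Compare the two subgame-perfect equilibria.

If North Co. leads: South Co.'s best replies are Loc1→Downtown, Loc2→Downtown, Loc3→Midtown, Loc4→Downtown; North Co.'s induced payoffs 9, 12, 9, 15; outcome (Loc4, Downtown), payoffs (15, 4).
If South Co. leads: North Co.'s best replies are Uptown→Loc4, Midtown→Loc2, Downtown→Loc4; South Co.'s induced payoffs 3, 5, 4; outcome (Loc2, Midtown), payoffs (14, 5).
North Co. gets 15 moving first and 14 moving second, so North Co. prefers to move first.

first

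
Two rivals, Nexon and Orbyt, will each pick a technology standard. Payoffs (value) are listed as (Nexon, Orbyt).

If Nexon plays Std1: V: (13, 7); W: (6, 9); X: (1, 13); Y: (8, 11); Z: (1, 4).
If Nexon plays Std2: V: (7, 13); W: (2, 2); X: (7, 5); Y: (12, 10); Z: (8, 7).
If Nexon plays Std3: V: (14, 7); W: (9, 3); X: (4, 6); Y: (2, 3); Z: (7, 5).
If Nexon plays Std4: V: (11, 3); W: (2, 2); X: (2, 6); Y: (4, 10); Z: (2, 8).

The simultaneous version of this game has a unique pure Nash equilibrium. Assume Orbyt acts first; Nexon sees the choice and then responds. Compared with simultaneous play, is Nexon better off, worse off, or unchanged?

worse off

Backward induction with Orbyt moving first.
- V: BR = Std3, leader payoff 7.
- W: BR = Std3, leader payoff 3.
- X: BR = Std2, leader payoff 5.
- Y: BR = Std2, leader payoff 10.
- Z: BR = Std2, leader payoff 7.
Orbyt's induced payoffs are 7, 3, 5, 10, 7, so Orbyt commits to Y. Subgame-perfect outcome: (Std2, Y) with payoffs (12, 10).
Now find the simultaneous Nash equilibrium.
Nexon's best replies: V→Std3; W→Std3; X→Std2; Y→Std2; Z→Std2.
Orbyt's best replies: Std1→X; Std2→V; Std3→V; Std4→Y.
The unique mutual best reply is (Std3, V), giving (14, 7).
Nexon earns 12 sequentially versus 14 at the Nash outcome: worse off.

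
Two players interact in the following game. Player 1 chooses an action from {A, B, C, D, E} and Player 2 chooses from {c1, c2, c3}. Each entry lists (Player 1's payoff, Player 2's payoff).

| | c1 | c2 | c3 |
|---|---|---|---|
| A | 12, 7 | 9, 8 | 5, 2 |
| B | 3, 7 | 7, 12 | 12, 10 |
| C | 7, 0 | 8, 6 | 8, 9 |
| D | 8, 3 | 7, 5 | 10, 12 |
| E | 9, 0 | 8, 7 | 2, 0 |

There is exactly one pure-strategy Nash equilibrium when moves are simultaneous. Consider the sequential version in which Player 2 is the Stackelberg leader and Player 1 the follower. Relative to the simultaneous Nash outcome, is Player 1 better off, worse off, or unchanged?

Player 1 best-responds to each possible Player 2 move:
- c1: BR = A, leader payoff 7.
- c2: BR = A, leader payoff 8.
- c3: BR = B, leader payoff 10.
Among 7, 8, 10, the best is 10 at c3. Subgame-perfect outcome: (B, c3) with payoffs (12, 10).
For the simultaneous game, intersect best replies.
Player 1's best replies: c1→A; c2→A; c3→B.
Player 2's best replies: A→c2; B→c2; C→c3; D→c3; E→c2.
Only (A, c2) has each player best-responding; Nash payoffs (9, 8).
Player 1 earns 12 sequentially versus 9 at the Nash outcome: better off.

better off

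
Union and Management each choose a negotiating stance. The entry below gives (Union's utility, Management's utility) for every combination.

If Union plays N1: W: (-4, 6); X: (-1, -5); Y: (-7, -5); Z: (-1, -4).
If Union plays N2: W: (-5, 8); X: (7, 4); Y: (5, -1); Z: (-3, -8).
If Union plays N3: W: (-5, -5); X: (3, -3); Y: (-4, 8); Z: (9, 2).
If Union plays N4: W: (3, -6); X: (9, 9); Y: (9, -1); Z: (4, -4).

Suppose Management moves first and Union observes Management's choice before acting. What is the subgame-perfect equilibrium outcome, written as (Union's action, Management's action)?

(N4, X)

Solve by backward induction (Management leads).
- W → Union plays N4 (best of -4, -5, -5, 3); Management gets -6.
- X → Union plays N4 (best of -1, 7, 3, 9); Management gets 9.
- Y → Union plays N4 (best of -7, 5, -4, 9); Management gets -1.
- Z → Union plays N3 (best of -1, -3, 9, 4); Management gets 2.
Maximizing over -6, 9, -1, 2, Management chooses X. Subgame-perfect outcome: (N4, X) with payoffs (9, 9).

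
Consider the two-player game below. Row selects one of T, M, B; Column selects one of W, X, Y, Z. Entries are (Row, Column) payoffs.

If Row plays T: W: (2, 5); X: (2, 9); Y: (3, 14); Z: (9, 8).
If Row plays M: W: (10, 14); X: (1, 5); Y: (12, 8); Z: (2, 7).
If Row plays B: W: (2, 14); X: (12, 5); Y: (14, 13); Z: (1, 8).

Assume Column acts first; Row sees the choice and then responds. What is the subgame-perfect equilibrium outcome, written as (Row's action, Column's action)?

(M, W)

Solve by backward induction (Column leads).
- W → Row plays M (best of 2, 10, 2); Column gets 14.
- X → Row plays B (best of 2, 1, 12); Column gets 5.
- Y → Row plays B (best of 3, 12, 14); Column gets 13.
- Z → Row plays T (best of 9, 2, 1); Column gets 8.
Among 14, 5, 13, 8, the best is 14 at W. Subgame-perfect outcome: (M, W) with payoffs (10, 14).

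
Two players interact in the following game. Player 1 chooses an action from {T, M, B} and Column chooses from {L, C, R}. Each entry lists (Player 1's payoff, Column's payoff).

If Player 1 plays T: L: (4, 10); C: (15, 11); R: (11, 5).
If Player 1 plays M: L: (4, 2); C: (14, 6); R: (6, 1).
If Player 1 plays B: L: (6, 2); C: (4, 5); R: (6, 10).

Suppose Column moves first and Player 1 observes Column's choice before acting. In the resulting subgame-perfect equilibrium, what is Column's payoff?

11

Solve by backward induction (Column leads).
- L: Player 1 compares 4, 4, 6 and picks B; Column would get 2.
- C: Player 1 compares 15, 14, 4 and picks T; Column would get 11.
- R: Player 1 compares 11, 6, 6 and picks T; Column would get 5.
Column's induced payoffs are 2, 11, 5, so Column commits to C. Subgame-perfect outcome: (T, C) with payoffs (15, 11).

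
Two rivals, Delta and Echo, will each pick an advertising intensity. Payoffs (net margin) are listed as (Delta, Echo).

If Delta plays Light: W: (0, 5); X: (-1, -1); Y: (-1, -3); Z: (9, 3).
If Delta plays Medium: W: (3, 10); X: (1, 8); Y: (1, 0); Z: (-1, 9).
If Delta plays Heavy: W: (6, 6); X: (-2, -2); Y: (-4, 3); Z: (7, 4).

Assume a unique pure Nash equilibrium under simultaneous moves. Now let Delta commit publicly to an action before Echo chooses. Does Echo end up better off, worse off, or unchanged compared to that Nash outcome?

unchanged

Backward induction with Delta moving first.
- Light: BR = W, leader payoff 0.
- Medium: BR = W, leader payoff 3.
- Heavy: BR = W, leader payoff 6.
Delta's induced payoffs are 0, 3, 6, so Delta commits to Heavy. Subgame-perfect outcome: (Heavy, W) with payoffs (6, 6).
Now find the simultaneous Nash equilibrium.
Delta's best replies: W→Heavy; X→Medium; Y→Medium; Z→Light.
Echo's best replies: Light→W; Medium→W; Heavy→W.
Only (Heavy, W) has each player best-responding; Nash payoffs (6, 6).
Echo earns 6 sequentially versus 6 at the Nash outcome: unchanged.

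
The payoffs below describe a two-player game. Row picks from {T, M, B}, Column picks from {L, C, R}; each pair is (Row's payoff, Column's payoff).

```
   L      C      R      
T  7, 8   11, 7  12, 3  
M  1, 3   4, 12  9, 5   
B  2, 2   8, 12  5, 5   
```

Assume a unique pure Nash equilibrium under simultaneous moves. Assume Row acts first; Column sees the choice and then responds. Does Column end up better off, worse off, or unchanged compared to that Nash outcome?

better off

Backward induction with Row moving first.
- T → Column plays L (best of 8, 7, 3); Row gets 7.
- M → Column plays C (best of 3, 12, 5); Row gets 4.
- B → Column plays C (best of 2, 12, 5); Row gets 8.
Among 7, 4, 8, the best is 8 at B. Subgame-perfect outcome: (B, C) with payoffs (8, 12).
Under simultaneous play:
Row's best replies: L→T; C→T; R→T.
Column's best replies: T→L; M→C; B→C.
Only (T, L) has each player best-responding; Nash payoffs (7, 8).
Column earns 12 sequentially versus 8 at the Nash outcome: better off.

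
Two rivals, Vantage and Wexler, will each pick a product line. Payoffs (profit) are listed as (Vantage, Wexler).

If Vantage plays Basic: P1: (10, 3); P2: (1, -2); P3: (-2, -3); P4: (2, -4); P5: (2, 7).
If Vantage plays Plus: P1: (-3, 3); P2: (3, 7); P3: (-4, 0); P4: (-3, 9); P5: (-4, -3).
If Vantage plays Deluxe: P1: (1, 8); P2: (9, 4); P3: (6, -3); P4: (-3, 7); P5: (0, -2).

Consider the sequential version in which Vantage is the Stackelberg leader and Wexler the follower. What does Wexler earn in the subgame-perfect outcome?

Solve by backward induction (Vantage leads).
- Basic: BR = P5, leader payoff 2.
- Plus: BR = P4, leader payoff -3.
- Deluxe: BR = P1, leader payoff 1.
Maximizing over 2, -3, 1, Vantage chooses Basic. Subgame-perfect outcome: (Basic, P5) with payoffs (2, 7).

7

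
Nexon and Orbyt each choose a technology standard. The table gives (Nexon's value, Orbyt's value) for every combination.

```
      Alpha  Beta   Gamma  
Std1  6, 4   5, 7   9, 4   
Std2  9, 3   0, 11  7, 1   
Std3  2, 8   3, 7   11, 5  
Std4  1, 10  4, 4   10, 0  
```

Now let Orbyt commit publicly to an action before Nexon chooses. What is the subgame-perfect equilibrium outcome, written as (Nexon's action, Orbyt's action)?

Work backward from Nexon's decision.
- Alpha: Nexon compares 6, 9, 2, 1 and picks Std2; Orbyt would get 3.
- Beta: Nexon compares 5, 0, 3, 4 and picks Std1; Orbyt would get 7.
- Gamma: Nexon compares 9, 7, 11, 10 and picks Std3; Orbyt would get 5.
Maximizing over 3, 7, 5, Orbyt chooses Beta. Subgame-perfect outcome: (Std1, Beta) with payoffs (5, 7).

(Std1, Beta)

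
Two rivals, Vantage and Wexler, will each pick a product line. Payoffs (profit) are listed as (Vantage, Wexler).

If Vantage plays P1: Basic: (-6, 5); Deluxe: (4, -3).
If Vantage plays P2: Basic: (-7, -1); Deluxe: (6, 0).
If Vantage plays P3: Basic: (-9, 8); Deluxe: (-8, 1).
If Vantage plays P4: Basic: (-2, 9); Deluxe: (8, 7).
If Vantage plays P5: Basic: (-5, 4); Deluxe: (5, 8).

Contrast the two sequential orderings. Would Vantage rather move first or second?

first

If Vantage leads: Wexler's best replies are P1→Basic, P2→Deluxe, P3→Basic, P4→Basic, P5→Deluxe; Vantage's induced payoffs -6, 6, -9, -2, 5; outcome (P2, Deluxe), payoffs (6, 0).
If Wexler leads: Vantage's best replies are Basic→P4, Deluxe→P4; Wexler's induced payoffs 9, 7; outcome (P4, Basic), payoffs (-2, 9).
Vantage gets 6 moving first and -2 moving second, so Vantage prefers to move first.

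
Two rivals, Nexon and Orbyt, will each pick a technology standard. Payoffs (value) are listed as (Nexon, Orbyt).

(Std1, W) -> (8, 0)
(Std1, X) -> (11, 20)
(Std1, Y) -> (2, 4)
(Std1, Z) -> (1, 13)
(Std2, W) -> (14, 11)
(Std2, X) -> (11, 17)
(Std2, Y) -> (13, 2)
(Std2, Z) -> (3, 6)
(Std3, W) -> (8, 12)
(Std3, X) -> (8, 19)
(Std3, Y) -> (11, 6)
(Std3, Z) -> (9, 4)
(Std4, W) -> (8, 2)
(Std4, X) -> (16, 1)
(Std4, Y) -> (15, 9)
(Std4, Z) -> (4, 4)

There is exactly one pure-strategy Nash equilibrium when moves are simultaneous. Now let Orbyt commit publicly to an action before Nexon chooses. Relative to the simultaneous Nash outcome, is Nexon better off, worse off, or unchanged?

Nexon best-responds to each possible Orbyt move:
- W: Nexon compares 8, 14, 8, 8 and picks Std2; Orbyt would get 11.
- X: Nexon compares 11, 11, 8, 16 and picks Std4; Orbyt would get 1.
- Y: Nexon compares 2, 13, 11, 15 and picks Std4; Orbyt would get 9.
- Z: Nexon compares 1, 3, 9, 4 and picks Std3; Orbyt would get 4.
Orbyt's induced payoffs are 11, 1, 9, 4, so Orbyt commits to W. Subgame-perfect outcome: (Std2, W) with payoffs (14, 11).
Now find the simultaneous Nash equilibrium.
Nexon's best replies: W→Std2; X→Std4; Y→Std4; Z→Std3.
Orbyt's best replies: Std1→X; Std2→X; Std3→X; Std4→Y.
Only (Std4, Y) has each player best-responding; Nash payoffs (15, 9).
Nexon earns 14 sequentially versus 15 at the Nash outcome: worse off.

worse off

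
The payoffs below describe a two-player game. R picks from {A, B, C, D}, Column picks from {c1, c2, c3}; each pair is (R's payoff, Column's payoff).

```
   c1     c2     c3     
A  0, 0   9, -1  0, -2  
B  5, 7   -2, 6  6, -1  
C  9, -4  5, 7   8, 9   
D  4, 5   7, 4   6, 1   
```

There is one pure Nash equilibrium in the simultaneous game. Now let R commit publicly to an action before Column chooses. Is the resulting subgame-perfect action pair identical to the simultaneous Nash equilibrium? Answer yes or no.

yes

Column best-responds to each possible R move:
- A: Column compares 0, -1, -2 and picks c1; R would get 0.
- B: Column compares 7, 6, -1 and picks c1; R would get 5.
- C: Column compares -4, 7, 9 and picks c3; R would get 8.
- D: Column compares 5, 4, 1 and picks c1; R would get 4.
Maximizing over 0, 5, 8, 4, R chooses C. Subgame-perfect outcome: (C, c3) with payoffs (8, 9).
Under simultaneous play:
R's best replies: c1→C; c2→A; c3→C.
Column's best replies: A→c1; B→c1; C→c3; D→c1.
The unique mutual best reply is (C, c3), giving (8, 9).
Sequential outcome (C, c3) coincides with the Nash profile (C, c3).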